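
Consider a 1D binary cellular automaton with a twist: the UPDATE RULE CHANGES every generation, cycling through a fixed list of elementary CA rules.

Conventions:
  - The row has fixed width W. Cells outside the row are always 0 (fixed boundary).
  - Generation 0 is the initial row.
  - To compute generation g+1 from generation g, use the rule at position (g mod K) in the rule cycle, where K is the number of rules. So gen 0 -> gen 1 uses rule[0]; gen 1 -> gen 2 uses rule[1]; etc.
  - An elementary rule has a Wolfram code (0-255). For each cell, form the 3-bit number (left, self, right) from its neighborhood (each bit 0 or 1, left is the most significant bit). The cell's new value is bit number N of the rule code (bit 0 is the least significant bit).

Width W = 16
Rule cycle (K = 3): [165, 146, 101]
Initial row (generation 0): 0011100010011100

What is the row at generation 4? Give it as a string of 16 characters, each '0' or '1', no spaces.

Gen 0: 0011100010011100
Gen 1 (rule 165): 1001001010001001
Gen 2 (rule 146): 0110110001010110
Gen 3 (rule 101): 0011010101111010
Gen 4 (rule 165): 1000111110110110

Answer: 1000111110110110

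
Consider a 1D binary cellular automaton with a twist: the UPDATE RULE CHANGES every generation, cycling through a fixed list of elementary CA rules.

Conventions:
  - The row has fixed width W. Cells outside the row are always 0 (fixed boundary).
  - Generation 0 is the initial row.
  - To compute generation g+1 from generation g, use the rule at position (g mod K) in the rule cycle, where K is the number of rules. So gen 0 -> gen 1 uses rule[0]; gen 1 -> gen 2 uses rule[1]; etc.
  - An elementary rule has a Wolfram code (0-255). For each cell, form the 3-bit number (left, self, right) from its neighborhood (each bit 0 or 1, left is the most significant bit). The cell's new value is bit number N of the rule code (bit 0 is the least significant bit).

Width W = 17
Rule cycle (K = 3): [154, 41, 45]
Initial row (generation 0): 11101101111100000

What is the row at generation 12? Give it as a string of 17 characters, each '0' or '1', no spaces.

Gen 0: 11101101111100000
Gen 1 (rule 154): 11001001111010000
Gen 2 (rule 41): 10000001000100111
Gen 3 (rule 45): 10111101010100100
Gen 4 (rule 154): 00111000000011010
Gen 5 (rule 41): 10100011111010100
Gen 6 (rule 45): 11101010000111101
Gen 7 (rule 154): 11000001001111000
Gen 8 (rule 41): 10011100001000011
Gen 9 (rule 45): 10010001101011010
Gen 10 (rule 154): 01101011000010001
Gen 11 (rule 41): 01010110011000100
Gen 12 (rule 45): 01111100010010101

Answer: 01111100010010101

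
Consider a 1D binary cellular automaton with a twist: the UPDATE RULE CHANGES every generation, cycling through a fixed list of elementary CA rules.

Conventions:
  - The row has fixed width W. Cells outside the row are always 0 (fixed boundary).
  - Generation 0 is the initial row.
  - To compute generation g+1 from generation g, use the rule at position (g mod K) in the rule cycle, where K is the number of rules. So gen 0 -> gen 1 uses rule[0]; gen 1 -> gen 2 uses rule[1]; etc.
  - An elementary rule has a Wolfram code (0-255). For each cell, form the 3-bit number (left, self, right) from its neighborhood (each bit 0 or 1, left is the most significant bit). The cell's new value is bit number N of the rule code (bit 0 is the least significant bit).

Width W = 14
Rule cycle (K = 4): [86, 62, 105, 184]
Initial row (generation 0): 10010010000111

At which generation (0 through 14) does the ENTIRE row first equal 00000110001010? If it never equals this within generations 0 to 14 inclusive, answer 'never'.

Answer: never

Derivation:
Gen 0: 10010010000111
Gen 1 (rule 86): 11111111001001
Gen 2 (rule 62): 10000000111111
Gen 3 (rule 105): 00111110100001
Gen 4 (rule 184): 00111101010000
Gen 5 (rule 86): 01000101011000
Gen 6 (rule 62): 11101111110100
Gen 7 (rule 105): 10111000011001
Gen 8 (rule 184): 01110100010100
Gen 9 (rule 86): 10010110110110
Gen 10 (rule 62): 11111101101101
Gen 11 (rule 105): 10000111111110
Gen 12 (rule 184): 01000111111101
Gen 13 (rule 86): 11101000000101
Gen 14 (rule 62): 10011100001111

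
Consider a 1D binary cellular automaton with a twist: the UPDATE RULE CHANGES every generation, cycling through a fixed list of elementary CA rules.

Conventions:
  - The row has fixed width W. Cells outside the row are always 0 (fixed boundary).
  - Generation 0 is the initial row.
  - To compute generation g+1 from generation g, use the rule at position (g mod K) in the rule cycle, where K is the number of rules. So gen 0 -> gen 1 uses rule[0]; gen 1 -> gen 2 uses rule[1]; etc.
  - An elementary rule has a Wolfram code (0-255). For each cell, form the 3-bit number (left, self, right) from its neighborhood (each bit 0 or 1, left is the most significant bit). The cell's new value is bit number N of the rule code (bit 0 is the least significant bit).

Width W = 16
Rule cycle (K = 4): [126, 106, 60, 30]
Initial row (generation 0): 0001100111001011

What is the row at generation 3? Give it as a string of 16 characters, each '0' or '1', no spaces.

Answer: 0101000100100001

Derivation:
Gen 0: 0001100111001011
Gen 1 (rule 126): 0011111101111111
Gen 2 (rule 106): 0110000111000001
Gen 3 (rule 60): 0101000100100001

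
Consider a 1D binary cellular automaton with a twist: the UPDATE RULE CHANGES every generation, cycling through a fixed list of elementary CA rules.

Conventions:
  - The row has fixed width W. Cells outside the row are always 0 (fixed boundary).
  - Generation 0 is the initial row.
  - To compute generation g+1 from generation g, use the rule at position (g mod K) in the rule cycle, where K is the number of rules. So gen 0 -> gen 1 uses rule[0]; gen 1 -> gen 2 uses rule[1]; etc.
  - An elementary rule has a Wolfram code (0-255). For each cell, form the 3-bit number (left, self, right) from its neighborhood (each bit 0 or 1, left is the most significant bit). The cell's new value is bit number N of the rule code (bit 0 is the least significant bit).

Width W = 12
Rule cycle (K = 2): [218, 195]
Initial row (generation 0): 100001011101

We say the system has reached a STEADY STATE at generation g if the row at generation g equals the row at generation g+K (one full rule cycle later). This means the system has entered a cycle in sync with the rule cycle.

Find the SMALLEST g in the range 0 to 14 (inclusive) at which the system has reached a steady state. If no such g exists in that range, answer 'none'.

Answer: 13

Derivation:
Gen 0: 100001011101
Gen 1 (rule 218): 010010011100
Gen 2 (rule 195): 100100101101
Gen 3 (rule 218): 011011001100
Gen 4 (rule 195): 101001010101
Gen 5 (rule 218): 000110000000
Gen 6 (rule 195): 111010111111
Gen 7 (rule 218): 111000111111
Gen 8 (rule 195): 011011011111
Gen 9 (rule 218): 111011011111
Gen 10 (rule 195): 011001001111
Gen 11 (rule 218): 111110111111
Gen 12 (rule 195): 011110011111
Gen 13 (rule 218): 111111111111
Gen 14 (rule 195): 011111111111
Gen 15 (rule 218): 111111111111
Gen 16 (rule 195): 011111111111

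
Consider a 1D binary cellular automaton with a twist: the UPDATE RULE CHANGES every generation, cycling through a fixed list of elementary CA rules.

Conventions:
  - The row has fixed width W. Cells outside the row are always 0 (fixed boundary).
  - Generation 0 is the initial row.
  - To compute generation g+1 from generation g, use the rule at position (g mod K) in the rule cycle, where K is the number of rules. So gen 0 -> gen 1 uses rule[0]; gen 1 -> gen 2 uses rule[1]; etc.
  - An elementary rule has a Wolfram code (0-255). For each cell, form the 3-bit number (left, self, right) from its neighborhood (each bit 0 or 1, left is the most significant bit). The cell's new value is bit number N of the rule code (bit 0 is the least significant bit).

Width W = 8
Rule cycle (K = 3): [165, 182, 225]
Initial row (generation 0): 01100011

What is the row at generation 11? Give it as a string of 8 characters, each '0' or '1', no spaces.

Gen 0: 01100011
Gen 1 (rule 165): 00001000
Gen 2 (rule 182): 00011100
Gen 3 (rule 225): 11001101
Gen 4 (rule 165): 00000011
Gen 5 (rule 182): 00000100
Gen 6 (rule 225): 11110001
Gen 7 (rule 165): 01100101
Gen 8 (rule 182): 10011111
Gen 9 (rule 225): 00001111
Gen 10 (rule 165): 11100110
Gen 11 (rule 182): 01011001

Answer: 01011001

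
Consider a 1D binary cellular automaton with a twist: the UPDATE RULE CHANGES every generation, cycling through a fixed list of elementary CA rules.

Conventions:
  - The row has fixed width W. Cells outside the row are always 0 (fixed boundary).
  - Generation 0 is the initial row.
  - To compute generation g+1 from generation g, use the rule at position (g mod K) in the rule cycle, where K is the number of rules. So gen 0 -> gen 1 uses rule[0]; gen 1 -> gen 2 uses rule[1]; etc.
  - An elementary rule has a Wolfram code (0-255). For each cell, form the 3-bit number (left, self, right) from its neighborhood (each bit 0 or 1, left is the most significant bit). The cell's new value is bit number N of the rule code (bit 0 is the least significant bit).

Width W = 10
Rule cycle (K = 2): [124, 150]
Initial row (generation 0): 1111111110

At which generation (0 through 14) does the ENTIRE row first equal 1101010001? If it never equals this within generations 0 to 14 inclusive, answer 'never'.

Answer: never

Derivation:
Gen 0: 1111111110
Gen 1 (rule 124): 1000000011
Gen 2 (rule 150): 1100000100
Gen 3 (rule 124): 1110000110
Gen 4 (rule 150): 0101001001
Gen 5 (rule 124): 0111101101
Gen 6 (rule 150): 1011000001
Gen 7 (rule 124): 1111100001
Gen 8 (rule 150): 0111010011
Gen 9 (rule 124): 0101111011
Gen 10 (rule 150): 1100110000
Gen 11 (rule 124): 1110111000
Gen 12 (rule 150): 0100010100
Gen 13 (rule 124): 0110011110
Gen 14 (rule 150): 1001101101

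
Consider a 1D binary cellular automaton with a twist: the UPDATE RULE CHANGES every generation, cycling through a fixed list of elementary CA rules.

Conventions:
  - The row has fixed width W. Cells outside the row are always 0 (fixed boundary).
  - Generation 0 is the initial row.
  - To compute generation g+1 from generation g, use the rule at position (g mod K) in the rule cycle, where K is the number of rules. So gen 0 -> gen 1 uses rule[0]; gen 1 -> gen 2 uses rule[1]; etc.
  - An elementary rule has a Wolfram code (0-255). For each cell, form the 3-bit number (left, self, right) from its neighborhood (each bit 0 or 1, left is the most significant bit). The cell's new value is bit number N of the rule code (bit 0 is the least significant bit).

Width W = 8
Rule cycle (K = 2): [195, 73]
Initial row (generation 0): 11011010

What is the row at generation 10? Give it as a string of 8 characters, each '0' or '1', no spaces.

Answer: 01001000

Derivation:
Gen 0: 11011010
Gen 1 (rule 195): 01001000
Gen 2 (rule 73): 00000011
Gen 3 (rule 195): 11111101
Gen 4 (rule 73): 10000100
Gen 5 (rule 195): 00111001
Gen 6 (rule 73): 10101000
Gen 7 (rule 195): 00000011
Gen 8 (rule 73): 11111011
Gen 9 (rule 195): 01111001
Gen 10 (rule 73): 01001000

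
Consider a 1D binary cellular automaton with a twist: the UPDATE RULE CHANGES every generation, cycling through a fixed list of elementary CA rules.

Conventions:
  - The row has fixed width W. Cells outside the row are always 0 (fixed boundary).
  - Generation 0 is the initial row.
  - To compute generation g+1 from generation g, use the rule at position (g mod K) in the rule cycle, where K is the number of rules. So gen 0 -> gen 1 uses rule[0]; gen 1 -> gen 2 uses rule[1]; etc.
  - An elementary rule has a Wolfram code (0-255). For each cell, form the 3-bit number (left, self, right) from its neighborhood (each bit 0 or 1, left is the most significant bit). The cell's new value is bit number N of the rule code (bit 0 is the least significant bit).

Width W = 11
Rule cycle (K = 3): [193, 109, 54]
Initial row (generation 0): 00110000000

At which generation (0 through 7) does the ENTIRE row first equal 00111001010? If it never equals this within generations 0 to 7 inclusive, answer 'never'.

Gen 0: 00110000000
Gen 1 (rule 193): 10010111111
Gen 2 (rule 109): 10011100001
Gen 3 (rule 54): 11100010011
Gen 4 (rule 193): 01101000001
Gen 5 (rule 109): 01111011101
Gen 6 (rule 54): 10000100011
Gen 7 (rule 193): 00110001001

Answer: never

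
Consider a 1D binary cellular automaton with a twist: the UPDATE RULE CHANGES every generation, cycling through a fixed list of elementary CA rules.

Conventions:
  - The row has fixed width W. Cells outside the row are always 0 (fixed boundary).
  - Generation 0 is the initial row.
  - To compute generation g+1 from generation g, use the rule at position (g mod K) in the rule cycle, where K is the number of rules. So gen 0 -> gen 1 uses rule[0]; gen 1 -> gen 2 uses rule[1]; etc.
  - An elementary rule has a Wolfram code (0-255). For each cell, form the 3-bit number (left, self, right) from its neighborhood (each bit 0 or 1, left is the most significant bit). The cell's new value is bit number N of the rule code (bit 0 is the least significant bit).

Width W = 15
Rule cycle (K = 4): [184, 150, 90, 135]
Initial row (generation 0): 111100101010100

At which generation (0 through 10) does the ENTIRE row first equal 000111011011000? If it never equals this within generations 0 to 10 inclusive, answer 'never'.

Answer: never

Derivation:
Gen 0: 111100101010100
Gen 1 (rule 184): 111010010101010
Gen 2 (rule 150): 010011110101011
Gen 3 (rule 90): 101110010000011
Gen 4 (rule 135): 100100110111100
Gen 5 (rule 184): 010010101111010
Gen 6 (rule 150): 111110100110011
Gen 7 (rule 90): 100010011111111
Gen 8 (rule 135): 101110101111110
Gen 9 (rule 184): 011101011111101
Gen 10 (rule 150): 101001001111001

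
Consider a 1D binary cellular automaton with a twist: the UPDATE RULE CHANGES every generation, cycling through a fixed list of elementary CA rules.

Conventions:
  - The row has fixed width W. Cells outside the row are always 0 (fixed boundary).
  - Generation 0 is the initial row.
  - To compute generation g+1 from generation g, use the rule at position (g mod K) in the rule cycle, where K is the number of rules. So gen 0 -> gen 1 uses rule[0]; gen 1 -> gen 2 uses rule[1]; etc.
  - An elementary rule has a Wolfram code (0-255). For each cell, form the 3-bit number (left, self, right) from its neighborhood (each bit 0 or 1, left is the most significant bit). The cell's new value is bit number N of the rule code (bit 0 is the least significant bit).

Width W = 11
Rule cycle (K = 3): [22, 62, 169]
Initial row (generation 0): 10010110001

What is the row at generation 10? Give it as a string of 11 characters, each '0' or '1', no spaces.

Gen 0: 10010110001
Gen 1 (rule 22): 11110001011
Gen 2 (rule 62): 10001011110
Gen 3 (rule 169): 00100111100
Gen 4 (rule 22): 01111000010
Gen 5 (rule 62): 11000100111
Gen 6 (rule 169): 10010000110
Gen 7 (rule 22): 11111001001
Gen 8 (rule 62): 10000111111
Gen 9 (rule 169): 00110111110
Gen 10 (rule 22): 01000000001

Answer: 01000000001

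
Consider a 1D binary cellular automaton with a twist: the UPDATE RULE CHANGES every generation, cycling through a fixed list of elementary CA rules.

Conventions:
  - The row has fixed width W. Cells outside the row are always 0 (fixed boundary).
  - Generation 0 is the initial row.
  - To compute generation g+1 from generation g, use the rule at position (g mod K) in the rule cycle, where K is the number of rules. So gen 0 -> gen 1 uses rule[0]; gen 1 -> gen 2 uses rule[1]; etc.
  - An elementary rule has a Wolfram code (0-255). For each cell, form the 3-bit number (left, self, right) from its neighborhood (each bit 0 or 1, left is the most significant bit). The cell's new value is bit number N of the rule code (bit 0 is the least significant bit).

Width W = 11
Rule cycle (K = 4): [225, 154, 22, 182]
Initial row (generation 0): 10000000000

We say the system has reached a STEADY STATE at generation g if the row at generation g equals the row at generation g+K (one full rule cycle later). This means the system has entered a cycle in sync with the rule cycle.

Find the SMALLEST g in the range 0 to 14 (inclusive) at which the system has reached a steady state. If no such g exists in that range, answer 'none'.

Answer: 10

Derivation:
Gen 0: 10000000000
Gen 1 (rule 225): 00111111111
Gen 2 (rule 154): 01111111110
Gen 3 (rule 22): 10000000001
Gen 4 (rule 182): 11000000011
Gen 5 (rule 225): 01011111001
Gen 6 (rule 154): 10011110110
Gen 7 (rule 22): 11100000001
Gen 8 (rule 182): 01010000011
Gen 9 (rule 225): 00100111001
Gen 10 (rule 154): 01011110110
Gen 11 (rule 22): 11000000001
Gen 12 (rule 182): 00100000011
Gen 13 (rule 225): 10001111001
Gen 14 (rule 154): 01011110110
Gen 15 (rule 22): 11000000001
Gen 16 (rule 182): 00100000011
Gen 17 (rule 225): 10001111001
Gen 18 (rule 154): 01011110110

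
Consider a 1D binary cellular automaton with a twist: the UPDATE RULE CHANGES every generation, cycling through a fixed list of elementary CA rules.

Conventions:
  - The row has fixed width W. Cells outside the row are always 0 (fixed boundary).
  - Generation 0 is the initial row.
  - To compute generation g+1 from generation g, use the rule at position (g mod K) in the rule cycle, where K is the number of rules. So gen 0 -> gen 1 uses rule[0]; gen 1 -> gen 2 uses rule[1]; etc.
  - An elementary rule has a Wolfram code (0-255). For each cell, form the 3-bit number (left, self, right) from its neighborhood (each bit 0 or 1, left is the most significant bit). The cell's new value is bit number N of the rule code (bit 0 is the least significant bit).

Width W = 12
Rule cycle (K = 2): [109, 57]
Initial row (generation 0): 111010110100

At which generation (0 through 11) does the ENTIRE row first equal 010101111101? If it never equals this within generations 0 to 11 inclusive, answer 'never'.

Gen 0: 111010110100
Gen 1 (rule 109): 101111111101
Gen 2 (rule 57): 011000000010
Gen 3 (rule 109): 011011111010
Gen 4 (rule 57): 010110000101
Gen 5 (rule 109): 011110110111
Gen 6 (rule 57): 010001101100
Gen 7 (rule 109): 010101111101
Gen 8 (rule 57): 001011000010
Gen 9 (rule 109): 101111011010
Gen 10 (rule 57): 011000110101
Gen 11 (rule 109): 011010111111

Answer: 7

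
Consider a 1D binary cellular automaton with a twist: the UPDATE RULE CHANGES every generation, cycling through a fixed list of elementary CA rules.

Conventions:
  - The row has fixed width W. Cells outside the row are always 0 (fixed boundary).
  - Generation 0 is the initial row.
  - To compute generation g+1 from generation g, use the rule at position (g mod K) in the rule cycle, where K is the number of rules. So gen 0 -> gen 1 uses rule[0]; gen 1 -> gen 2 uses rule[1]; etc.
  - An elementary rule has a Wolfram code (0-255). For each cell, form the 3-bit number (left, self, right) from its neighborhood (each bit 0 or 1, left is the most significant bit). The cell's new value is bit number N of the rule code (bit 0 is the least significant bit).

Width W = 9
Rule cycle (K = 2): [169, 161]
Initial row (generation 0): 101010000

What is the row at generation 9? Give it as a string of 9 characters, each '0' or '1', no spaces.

Answer: 100010001

Derivation:
Gen 0: 101010000
Gen 1 (rule 169): 010100111
Gen 2 (rule 161): 001000010
Gen 3 (rule 169): 100011000
Gen 4 (rule 161): 001000011
Gen 5 (rule 169): 100011010
Gen 6 (rule 161): 001000100
Gen 7 (rule 169): 100010001
Gen 8 (rule 161): 001000100
Gen 9 (rule 169): 100010001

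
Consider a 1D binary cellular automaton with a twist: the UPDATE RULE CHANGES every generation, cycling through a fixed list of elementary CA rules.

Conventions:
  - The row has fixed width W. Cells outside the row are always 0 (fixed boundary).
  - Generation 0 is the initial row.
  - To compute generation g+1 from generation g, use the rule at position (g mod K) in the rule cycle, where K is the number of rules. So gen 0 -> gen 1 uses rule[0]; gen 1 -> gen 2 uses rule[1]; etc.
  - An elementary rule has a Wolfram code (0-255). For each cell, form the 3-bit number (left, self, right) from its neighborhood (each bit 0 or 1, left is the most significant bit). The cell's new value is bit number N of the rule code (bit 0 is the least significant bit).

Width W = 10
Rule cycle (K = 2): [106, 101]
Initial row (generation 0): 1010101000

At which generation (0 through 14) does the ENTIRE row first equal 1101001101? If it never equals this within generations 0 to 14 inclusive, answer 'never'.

Answer: 13

Derivation:
Gen 0: 1010101000
Gen 1 (rule 106): 0101010000
Gen 2 (rule 101): 0111110111
Gen 3 (rule 106): 1100011101
Gen 4 (rule 101): 0101000111
Gen 5 (rule 106): 1010001101
Gen 6 (rule 101): 1110100111
Gen 7 (rule 106): 1011001101
Gen 8 (rule 101): 1101000111
Gen 9 (rule 106): 1110001101
Gen 10 (rule 101): 0010100111
Gen 11 (rule 106): 0101001101
Gen 12 (rule 101): 0111000111
Gen 13 (rule 106): 1101001101
Gen 14 (rule 101): 0111000111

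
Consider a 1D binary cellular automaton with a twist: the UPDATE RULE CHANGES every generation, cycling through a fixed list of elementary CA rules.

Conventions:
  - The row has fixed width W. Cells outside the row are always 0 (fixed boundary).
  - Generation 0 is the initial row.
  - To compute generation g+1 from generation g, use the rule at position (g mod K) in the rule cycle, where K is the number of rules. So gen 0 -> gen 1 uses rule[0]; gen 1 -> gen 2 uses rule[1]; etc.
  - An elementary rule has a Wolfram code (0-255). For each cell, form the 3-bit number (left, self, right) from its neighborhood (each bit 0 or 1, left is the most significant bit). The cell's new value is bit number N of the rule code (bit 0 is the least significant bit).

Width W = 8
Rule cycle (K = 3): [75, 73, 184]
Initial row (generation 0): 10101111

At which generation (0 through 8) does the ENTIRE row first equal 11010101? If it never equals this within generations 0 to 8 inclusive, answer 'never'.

Answer: 5

Derivation:
Gen 0: 10101111
Gen 1 (rule 75): 00001001
Gen 2 (rule 73): 11100000
Gen 3 (rule 184): 11010000
Gen 4 (rule 75): 11000111
Gen 5 (rule 73): 11010101
Gen 6 (rule 184): 10101010
Gen 7 (rule 75): 00000000
Gen 8 (rule 73): 11111111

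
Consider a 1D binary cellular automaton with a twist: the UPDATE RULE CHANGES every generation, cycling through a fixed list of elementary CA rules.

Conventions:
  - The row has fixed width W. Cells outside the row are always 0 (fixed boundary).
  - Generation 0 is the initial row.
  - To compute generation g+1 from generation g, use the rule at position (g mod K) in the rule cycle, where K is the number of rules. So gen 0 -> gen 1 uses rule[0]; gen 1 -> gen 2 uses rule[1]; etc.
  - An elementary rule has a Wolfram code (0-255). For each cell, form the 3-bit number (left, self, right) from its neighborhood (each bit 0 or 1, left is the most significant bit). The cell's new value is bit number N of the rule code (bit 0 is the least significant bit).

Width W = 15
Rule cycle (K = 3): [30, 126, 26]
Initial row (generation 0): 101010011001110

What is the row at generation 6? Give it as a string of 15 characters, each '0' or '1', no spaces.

Answer: 100000000000101

Derivation:
Gen 0: 101010011001110
Gen 1 (rule 30): 101011110111001
Gen 2 (rule 126): 111110011101111
Gen 3 (rule 26): 100001110001000
Gen 4 (rule 30): 110011001011100
Gen 5 (rule 126): 111111111110110
Gen 6 (rule 26): 100000000000101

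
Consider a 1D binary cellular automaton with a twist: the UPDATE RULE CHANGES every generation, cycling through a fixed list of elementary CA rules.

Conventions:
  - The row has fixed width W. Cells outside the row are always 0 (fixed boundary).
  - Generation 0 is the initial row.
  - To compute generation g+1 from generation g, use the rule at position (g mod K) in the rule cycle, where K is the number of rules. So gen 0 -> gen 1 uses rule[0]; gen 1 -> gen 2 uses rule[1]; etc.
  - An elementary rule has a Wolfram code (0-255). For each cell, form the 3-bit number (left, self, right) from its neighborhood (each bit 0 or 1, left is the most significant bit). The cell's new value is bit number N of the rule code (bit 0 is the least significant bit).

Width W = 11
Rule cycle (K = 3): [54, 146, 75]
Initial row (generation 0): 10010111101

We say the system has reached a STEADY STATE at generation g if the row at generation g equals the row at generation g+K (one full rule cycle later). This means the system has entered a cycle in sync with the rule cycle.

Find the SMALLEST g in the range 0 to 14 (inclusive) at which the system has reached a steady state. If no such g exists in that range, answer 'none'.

Gen 0: 10010111101
Gen 1 (rule 54): 11111000011
Gen 2 (rule 146): 01110100100
Gen 3 (rule 75): 11010001001
Gen 4 (rule 54): 00111011111
Gen 5 (rule 146): 01010001110
Gen 6 (rule 75): 10000111010
Gen 7 (rule 54): 11001000111
Gen 8 (rule 146): 00110101010
Gen 9 (rule 75): 11110000000
Gen 10 (rule 54): 00001000000
Gen 11 (rule 146): 00010100000
Gen 12 (rule 75): 11100001111
Gen 13 (rule 54): 00010010000
Gen 14 (rule 146): 00101101000
Gen 15 (rule 75): 11001100011
Gen 16 (rule 54): 00110010100
Gen 17 (rule 146): 01001100010

Answer: none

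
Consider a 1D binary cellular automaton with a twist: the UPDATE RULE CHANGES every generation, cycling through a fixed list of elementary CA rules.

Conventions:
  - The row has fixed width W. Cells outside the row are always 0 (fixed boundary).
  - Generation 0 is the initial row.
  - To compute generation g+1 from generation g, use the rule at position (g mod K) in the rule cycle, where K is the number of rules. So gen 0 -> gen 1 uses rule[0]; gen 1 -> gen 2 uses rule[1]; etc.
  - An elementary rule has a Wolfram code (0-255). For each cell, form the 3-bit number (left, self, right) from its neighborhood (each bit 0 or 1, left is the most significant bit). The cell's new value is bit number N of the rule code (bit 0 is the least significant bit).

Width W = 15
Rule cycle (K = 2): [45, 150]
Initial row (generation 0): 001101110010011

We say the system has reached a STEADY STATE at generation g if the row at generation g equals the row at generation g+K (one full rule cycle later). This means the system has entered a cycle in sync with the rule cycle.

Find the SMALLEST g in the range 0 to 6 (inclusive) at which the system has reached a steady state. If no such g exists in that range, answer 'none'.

Gen 0: 001101110010011
Gen 1 (rule 45): 101011000010010
Gen 2 (rule 150): 101000100111111
Gen 3 (rule 45): 111010100100000
Gen 4 (rule 150): 010010111110000
Gen 5 (rule 45): 010011100000111
Gen 6 (rule 150): 111101010001010
Gen 7 (rule 45): 100011110101110
Gen 8 (rule 150): 110101100100101

Answer: none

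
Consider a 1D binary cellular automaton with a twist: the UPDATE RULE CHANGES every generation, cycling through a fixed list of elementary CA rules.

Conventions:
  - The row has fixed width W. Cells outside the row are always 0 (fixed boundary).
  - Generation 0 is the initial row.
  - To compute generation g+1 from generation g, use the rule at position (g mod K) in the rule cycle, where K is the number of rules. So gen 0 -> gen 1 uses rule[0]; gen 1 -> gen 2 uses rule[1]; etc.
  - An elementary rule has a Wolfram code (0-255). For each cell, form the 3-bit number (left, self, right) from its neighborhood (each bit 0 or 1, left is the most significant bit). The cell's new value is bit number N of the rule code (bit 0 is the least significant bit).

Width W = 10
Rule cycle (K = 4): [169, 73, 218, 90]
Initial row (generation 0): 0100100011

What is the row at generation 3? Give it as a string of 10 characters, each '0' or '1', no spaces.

Gen 0: 0100100011
Gen 1 (rule 169): 0000001010
Gen 2 (rule 73): 1111100000
Gen 3 (rule 218): 1111110000

Answer: 1111110000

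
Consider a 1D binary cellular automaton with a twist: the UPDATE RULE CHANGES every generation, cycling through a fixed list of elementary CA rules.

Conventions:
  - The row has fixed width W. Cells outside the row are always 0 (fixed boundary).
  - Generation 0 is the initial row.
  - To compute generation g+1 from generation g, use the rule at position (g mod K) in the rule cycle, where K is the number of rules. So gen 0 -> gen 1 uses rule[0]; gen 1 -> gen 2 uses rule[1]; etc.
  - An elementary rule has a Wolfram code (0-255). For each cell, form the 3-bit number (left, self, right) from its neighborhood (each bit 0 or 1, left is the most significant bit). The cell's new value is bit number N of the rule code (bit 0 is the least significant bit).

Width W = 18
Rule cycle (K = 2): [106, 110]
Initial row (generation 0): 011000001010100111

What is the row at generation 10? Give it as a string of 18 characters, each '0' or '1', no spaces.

Gen 0: 011000001010100111
Gen 1 (rule 106): 111000010101001101
Gen 2 (rule 110): 101000111111011111
Gen 3 (rule 106): 010001100001110001
Gen 4 (rule 110): 110011100011010011
Gen 5 (rule 106): 110110100111100111
Gen 6 (rule 110): 111111101100101101
Gen 7 (rule 106): 100000111101011110
Gen 8 (rule 110): 100001100111110010
Gen 9 (rule 106): 000011101100010100
Gen 10 (rule 110): 000110111100111100

Answer: 000110111100111100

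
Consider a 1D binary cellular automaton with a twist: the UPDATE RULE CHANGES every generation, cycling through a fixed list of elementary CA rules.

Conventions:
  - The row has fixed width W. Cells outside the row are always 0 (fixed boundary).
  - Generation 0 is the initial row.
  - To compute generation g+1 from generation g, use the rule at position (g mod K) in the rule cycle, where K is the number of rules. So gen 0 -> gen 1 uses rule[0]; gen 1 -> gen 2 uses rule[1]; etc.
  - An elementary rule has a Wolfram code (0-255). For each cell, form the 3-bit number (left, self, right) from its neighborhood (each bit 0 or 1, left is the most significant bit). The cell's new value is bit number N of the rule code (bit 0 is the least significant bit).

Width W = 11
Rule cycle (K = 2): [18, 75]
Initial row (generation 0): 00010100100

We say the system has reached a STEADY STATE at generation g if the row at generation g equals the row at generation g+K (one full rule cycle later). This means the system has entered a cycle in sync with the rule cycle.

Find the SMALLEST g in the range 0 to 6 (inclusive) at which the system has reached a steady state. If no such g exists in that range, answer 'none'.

Answer: 6

Derivation:
Gen 0: 00010100100
Gen 1 (rule 18): 00100011010
Gen 2 (rule 75): 11001111000
Gen 3 (rule 18): 00110000100
Gen 4 (rule 75): 11110111001
Gen 5 (rule 18): 00000000110
Gen 6 (rule 75): 11111111110
Gen 7 (rule 18): 00000000001
Gen 8 (rule 75): 11111111110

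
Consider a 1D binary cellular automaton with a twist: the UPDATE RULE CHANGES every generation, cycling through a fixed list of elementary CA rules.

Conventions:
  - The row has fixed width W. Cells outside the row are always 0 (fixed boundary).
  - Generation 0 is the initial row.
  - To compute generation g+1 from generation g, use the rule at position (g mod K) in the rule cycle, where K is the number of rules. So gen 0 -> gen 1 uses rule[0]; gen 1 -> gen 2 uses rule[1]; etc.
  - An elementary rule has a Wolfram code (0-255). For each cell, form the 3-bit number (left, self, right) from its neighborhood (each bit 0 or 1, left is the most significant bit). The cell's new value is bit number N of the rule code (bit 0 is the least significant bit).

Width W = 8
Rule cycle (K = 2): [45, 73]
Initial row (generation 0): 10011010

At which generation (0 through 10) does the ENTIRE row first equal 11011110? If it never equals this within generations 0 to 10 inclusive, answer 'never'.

Gen 0: 10011010
Gen 1 (rule 45): 10010110
Gen 2 (rule 73): 00000110
Gen 3 (rule 45): 11110100
Gen 4 (rule 73): 10010001
Gen 5 (rule 45): 10010101
Gen 6 (rule 73): 00000000
Gen 7 (rule 45): 11111111
Gen 8 (rule 73): 10000001
Gen 9 (rule 45): 10111101
Gen 10 (rule 73): 00100100

Answer: never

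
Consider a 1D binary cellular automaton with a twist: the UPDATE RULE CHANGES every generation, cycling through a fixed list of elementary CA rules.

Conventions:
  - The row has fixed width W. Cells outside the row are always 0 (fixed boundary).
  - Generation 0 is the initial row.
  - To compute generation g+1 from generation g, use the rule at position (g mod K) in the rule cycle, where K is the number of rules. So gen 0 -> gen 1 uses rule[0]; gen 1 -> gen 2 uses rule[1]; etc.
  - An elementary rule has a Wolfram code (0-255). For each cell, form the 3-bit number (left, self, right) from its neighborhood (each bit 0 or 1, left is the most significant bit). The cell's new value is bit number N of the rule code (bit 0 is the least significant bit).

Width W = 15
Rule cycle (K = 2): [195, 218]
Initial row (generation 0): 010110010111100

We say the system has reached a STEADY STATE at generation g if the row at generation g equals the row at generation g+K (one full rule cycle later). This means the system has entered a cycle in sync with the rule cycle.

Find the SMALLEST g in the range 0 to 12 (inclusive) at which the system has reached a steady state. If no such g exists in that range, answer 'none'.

Gen 0: 010110010111100
Gen 1 (rule 195): 100010100011101
Gen 2 (rule 218): 010100010111100
Gen 3 (rule 195): 100001100011101
Gen 4 (rule 218): 010011110111100
Gen 5 (rule 195): 100101110011101
Gen 6 (rule 218): 011001111111100
Gen 7 (rule 195): 101010111111101
Gen 8 (rule 218): 000000111111100
Gen 9 (rule 195): 111111011111101
Gen 10 (rule 218): 111111011111100
Gen 11 (rule 195): 011111001111101
Gen 12 (rule 218): 111111111111100
Gen 13 (rule 195): 011111111111101
Gen 14 (rule 218): 111111111111100

Answer: 12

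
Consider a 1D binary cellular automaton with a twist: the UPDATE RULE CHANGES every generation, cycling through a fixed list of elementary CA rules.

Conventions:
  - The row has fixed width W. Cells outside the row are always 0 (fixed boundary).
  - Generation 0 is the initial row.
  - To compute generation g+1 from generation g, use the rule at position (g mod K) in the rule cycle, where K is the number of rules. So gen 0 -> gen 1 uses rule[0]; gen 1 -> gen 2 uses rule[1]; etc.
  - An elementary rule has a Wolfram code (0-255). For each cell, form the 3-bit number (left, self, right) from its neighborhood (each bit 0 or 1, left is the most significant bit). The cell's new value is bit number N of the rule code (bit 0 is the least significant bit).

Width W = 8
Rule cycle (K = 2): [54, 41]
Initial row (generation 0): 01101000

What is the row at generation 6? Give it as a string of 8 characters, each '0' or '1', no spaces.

Answer: 10000000

Derivation:
Gen 0: 01101000
Gen 1 (rule 54): 10011100
Gen 2 (rule 41): 00010001
Gen 3 (rule 54): 00111011
Gen 4 (rule 41): 10100110
Gen 5 (rule 54): 11111001
Gen 6 (rule 41): 10000000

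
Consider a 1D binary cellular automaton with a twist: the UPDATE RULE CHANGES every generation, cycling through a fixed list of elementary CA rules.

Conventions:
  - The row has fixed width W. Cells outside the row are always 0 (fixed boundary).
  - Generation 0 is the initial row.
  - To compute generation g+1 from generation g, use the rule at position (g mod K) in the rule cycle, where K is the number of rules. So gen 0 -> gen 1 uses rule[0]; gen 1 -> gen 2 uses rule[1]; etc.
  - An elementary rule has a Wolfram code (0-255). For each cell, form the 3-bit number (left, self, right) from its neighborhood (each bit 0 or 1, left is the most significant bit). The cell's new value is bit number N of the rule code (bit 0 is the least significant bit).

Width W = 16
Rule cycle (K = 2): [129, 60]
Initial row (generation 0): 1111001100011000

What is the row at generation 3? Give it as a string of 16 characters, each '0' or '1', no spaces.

Gen 0: 1111001100011000
Gen 1 (rule 129): 0110000001000011
Gen 2 (rule 60): 0101000001100010
Gen 3 (rule 129): 0000011100001000

Answer: 0000011100001000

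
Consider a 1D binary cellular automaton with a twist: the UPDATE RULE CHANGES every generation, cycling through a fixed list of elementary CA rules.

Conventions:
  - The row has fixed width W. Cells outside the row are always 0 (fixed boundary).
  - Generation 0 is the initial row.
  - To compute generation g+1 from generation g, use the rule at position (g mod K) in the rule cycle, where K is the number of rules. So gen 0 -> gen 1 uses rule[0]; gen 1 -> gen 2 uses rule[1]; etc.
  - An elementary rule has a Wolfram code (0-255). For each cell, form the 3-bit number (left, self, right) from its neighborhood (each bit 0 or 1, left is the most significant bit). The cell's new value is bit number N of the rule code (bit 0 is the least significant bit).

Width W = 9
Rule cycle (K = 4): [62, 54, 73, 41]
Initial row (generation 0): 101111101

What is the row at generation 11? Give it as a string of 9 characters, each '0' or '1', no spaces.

Answer: 100011111

Derivation:
Gen 0: 101111101
Gen 1 (rule 62): 111000011
Gen 2 (rule 54): 000100100
Gen 3 (rule 73): 110000001
Gen 4 (rule 41): 100111100
Gen 5 (rule 62): 111100010
Gen 6 (rule 54): 000010111
Gen 7 (rule 73): 111000101
Gen 8 (rule 41): 100010010
Gen 9 (rule 62): 110111111
Gen 10 (rule 54): 001000000
Gen 11 (rule 73): 100011111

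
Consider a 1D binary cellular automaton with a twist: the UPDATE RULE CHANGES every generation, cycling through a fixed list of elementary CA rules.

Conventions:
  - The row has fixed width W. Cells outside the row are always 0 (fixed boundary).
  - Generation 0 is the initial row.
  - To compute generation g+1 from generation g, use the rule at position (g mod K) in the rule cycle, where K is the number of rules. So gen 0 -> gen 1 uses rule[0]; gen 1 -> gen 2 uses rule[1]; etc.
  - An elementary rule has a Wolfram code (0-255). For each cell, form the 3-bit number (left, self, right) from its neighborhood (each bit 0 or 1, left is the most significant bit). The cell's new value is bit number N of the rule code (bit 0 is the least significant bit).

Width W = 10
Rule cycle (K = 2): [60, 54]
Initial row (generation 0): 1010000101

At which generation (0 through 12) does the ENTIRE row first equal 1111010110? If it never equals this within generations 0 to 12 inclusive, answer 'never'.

Gen 0: 1010000101
Gen 1 (rule 60): 1111000111
Gen 2 (rule 54): 0000101000
Gen 3 (rule 60): 0000111100
Gen 4 (rule 54): 0001000010
Gen 5 (rule 60): 0001100011
Gen 6 (rule 54): 0010010100
Gen 7 (rule 60): 0011011110
Gen 8 (rule 54): 0100100001
Gen 9 (rule 60): 0110110001
Gen 10 (rule 54): 1001001011
Gen 11 (rule 60): 1101101110
Gen 12 (rule 54): 0010010001

Answer: never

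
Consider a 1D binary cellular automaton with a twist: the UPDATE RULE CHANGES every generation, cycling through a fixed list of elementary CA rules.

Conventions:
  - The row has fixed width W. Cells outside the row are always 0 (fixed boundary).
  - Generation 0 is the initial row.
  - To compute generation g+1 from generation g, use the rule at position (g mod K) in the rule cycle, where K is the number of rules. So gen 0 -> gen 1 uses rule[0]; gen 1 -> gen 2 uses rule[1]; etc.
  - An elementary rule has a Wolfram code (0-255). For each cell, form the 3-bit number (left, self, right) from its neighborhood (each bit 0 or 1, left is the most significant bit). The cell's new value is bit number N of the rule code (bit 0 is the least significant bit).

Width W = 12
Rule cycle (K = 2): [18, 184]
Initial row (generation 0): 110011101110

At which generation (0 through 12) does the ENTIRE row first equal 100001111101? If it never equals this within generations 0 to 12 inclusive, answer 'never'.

Gen 0: 110011101110
Gen 1 (rule 18): 001100000001
Gen 2 (rule 184): 001010000000
Gen 3 (rule 18): 010001000000
Gen 4 (rule 184): 001000100000
Gen 5 (rule 18): 010101010000
Gen 6 (rule 184): 001010101000
Gen 7 (rule 18): 010000000100
Gen 8 (rule 184): 001000000010
Gen 9 (rule 18): 010100000101
Gen 10 (rule 184): 001010000010
Gen 11 (rule 18): 010001000101
Gen 12 (rule 184): 001000100010

Answer: never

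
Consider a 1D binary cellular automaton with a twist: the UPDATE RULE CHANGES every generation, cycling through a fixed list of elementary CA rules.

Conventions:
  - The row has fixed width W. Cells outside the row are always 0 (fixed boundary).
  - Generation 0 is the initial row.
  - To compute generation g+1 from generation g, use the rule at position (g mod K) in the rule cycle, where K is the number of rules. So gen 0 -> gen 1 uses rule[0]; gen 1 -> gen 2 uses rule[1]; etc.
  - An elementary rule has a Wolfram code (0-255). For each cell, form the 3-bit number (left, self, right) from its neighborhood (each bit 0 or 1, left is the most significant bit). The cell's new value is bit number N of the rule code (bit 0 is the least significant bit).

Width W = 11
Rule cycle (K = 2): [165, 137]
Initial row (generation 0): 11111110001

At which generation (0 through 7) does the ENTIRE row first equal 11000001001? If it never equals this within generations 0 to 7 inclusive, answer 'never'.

Answer: 6

Derivation:
Gen 0: 11111110001
Gen 1 (rule 165): 01111100101
Gen 2 (rule 137): 01111000000
Gen 3 (rule 165): 00110011111
Gen 4 (rule 137): 10100011110
Gen 5 (rule 165): 11101001100
Gen 6 (rule 137): 11000001001
Gen 7 (rule 165): 00011101001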